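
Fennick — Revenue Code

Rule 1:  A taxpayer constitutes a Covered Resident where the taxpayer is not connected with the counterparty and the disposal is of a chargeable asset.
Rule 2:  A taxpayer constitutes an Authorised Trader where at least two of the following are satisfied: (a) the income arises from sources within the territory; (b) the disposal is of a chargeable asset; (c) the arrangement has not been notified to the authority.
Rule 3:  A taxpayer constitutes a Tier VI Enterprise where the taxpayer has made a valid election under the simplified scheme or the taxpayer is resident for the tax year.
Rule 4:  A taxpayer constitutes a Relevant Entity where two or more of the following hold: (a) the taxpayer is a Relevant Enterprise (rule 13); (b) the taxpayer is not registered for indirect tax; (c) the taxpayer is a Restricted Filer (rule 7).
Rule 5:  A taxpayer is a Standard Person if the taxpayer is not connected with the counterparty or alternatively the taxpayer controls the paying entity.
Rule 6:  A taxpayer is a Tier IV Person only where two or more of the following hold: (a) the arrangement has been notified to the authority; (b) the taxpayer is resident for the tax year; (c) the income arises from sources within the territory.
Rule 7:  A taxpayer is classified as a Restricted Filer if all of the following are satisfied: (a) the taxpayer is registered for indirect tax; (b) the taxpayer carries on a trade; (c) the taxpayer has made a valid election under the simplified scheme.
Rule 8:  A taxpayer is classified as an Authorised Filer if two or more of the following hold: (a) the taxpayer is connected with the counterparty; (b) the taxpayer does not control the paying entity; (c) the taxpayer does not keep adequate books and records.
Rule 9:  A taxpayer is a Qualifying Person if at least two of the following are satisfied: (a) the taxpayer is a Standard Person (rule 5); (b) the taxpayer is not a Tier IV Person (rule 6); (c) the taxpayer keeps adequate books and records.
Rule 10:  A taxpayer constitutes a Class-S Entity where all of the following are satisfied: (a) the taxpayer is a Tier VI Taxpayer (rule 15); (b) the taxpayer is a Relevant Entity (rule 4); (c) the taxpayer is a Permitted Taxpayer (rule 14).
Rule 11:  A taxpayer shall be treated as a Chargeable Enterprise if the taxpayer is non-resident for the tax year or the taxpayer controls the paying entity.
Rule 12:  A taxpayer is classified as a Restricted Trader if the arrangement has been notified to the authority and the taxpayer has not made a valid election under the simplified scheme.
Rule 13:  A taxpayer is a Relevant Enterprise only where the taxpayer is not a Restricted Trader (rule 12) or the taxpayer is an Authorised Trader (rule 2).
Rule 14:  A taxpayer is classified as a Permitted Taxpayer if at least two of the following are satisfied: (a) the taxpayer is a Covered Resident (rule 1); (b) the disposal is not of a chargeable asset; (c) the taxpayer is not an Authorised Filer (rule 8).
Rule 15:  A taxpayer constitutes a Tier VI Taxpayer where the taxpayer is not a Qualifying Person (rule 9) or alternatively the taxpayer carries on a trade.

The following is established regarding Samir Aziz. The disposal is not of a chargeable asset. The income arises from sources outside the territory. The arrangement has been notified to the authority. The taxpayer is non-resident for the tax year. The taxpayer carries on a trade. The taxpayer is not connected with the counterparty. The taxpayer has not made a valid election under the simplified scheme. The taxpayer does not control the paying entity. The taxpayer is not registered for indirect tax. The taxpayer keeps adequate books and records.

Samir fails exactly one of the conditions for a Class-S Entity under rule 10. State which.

Under rule 5: the taxpayer is not connected with the counterparty? yes; or the taxpayer controls the paying entity? no. So the taxpayer is a Standard Person.
Under rule 6: the arrangement has been notified to the authority? yes; the taxpayer is resident for the tax year? no; the income arises from sources within the territory? no — 1 of 3 hold (need ≥2) → not satisfied.
Under rule 9: Standard Person (rule 5)? yes; not a Tier IV Person (rule 6)? yes; the taxpayer keeps adequate books and records? yes — 3 of 3 hold (need ≥2) → satisfied.
Under rule 15: not a Qualifying Person (rule 9)? no; or the taxpayer carries on a trade? yes. So the taxpayer is a Tier VI Taxpayer.
Under rule 12: the arrangement has been notified to the authority? yes; and the taxpayer has not made a valid election under the simplified scheme? yes. So the taxpayer is a Restricted Trader.
Under rule 2: the income arises from sources within the territory? no; the disposal is of a chargeable asset? no; the arrangement has not been notified to the authority? no — 0 of 3 hold (need ≥2) → not satisfied.
Under rule 13: not a Restricted Trader (rule 12)? no; or Authorised Trader (rule 2)? no. So the taxpayer is not a Relevant Enterprise.
Under rule 7: the taxpayer is registered for indirect tax? no; and the taxpayer carries on a trade? yes; and the taxpayer has made a valid election under the simplified scheme? no. So the taxpayer is not a Restricted Filer.
Under rule 4: Relevant Enterprise (rule 13)? no; the taxpayer is not registered for indirect tax? yes; Restricted Filer (rule 7)? no — 1 of 3 hold (need ≥2) → not satisfied.
Under rule 1: the taxpayer is not connected with the counterparty? yes; and the disposal is of a chargeable asset? no. So the taxpayer is not a Covered Resident.
Under rule 8: the taxpayer is connected with the counterparty? no; the taxpayer does not control the paying entity? yes; the taxpayer does not keep adequate books and records? no — 1 of 3 hold (need ≥2) → not satisfied.
Under rule 14: Covered Resident (rule 1)? no; the disposal is not of a chargeable asset? yes; not an Authorised Filer (rule 8)? yes — 2 of 3 hold (need ≥2) → satisfied.
Under rule 10: Tier VI Taxpayer (rule 15)? yes; and Relevant Entity (rule 4)? no; and Permitted Taxpayer (rule 14)? yes. So the taxpayer is not a Class-S Entity.

Relevant Entity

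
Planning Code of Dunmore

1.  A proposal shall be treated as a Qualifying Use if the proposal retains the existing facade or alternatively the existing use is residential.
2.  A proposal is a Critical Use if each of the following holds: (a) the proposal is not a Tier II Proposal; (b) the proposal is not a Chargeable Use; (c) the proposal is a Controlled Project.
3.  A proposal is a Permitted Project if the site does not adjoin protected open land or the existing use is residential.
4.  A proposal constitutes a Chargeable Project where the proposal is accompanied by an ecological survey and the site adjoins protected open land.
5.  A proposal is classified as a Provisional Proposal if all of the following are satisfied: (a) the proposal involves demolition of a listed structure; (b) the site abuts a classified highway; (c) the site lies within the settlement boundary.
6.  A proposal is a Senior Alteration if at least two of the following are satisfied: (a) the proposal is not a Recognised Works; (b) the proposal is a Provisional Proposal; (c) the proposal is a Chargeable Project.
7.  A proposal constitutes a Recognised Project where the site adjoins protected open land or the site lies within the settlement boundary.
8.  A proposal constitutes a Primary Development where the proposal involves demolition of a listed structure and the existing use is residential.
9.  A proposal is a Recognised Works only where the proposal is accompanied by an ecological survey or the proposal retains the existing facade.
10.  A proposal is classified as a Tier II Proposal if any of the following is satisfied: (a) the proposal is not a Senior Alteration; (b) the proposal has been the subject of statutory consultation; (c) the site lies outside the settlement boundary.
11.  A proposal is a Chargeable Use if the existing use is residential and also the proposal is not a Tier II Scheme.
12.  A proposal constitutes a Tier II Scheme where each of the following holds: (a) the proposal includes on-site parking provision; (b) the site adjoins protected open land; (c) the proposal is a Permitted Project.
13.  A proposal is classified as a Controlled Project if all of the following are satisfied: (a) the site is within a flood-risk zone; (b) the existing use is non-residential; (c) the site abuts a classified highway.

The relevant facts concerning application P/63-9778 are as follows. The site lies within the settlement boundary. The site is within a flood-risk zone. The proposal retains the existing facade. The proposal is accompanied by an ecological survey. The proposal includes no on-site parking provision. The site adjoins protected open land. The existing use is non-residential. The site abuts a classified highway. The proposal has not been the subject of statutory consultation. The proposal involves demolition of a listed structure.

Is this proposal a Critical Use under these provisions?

Yes

paragraph 9 — Recognised Works: [the proposal is accompanied by an ecological survey? yes] OR [the proposal retains the existing facade? yes] → satisfied.
paragraph 5 — Provisional Proposal: [the proposal involves demolition of a listed structure? yes] AND [the site abuts a classified highway? yes] AND [the site lies within the settlement boundary? yes] → satisfied.
paragraph 4 — Chargeable Project: [the proposal is accompanied by an ecological survey? yes] AND [the site adjoins protected open land? yes] → satisfied.
paragraph 6 — Senior Alteration: not a Recognised Works (paragraph 9)? no; Provisional Proposal (paragraph 5)? yes; Chargeable Project (paragraph 4)? yes — 2 of 3 hold (need ≥2) → satisfied.
paragraph 10 — Tier II Proposal: [not a Senior Alteration (paragraph 6)? no] OR [the proposal has been the subject of statutory consultation? no] OR [the site lies outside the settlement boundary? no] → not satisfied.
paragraph 3 — Permitted Project: [the site does not adjoin protected open land? no] OR [the existing use is residential? no] → not satisfied.
paragraph 12 — Tier II Scheme: [the proposal includes on-site parking provision? no] AND [the site adjoins protected open land? yes] AND [Permitted Project (paragraph 3)? no] → not satisfied.
paragraph 11 — Chargeable Use: [the existing use is residential? no] AND [not a Tier II Scheme (paragraph 12)? yes] → not satisfied.
paragraph 13 — Controlled Project: [the site is within a flood-risk zone? yes] AND [the existing use is non-residential? yes] AND [the site abuts a classified highway? yes] → satisfied.
paragraph 2 — Critical Use: [not a Tier II Proposal (paragraph 10)? yes] AND [not a Chargeable Use (paragraph 11)? yes] AND [Controlled Project (paragraph 13)? yes] → satisfied.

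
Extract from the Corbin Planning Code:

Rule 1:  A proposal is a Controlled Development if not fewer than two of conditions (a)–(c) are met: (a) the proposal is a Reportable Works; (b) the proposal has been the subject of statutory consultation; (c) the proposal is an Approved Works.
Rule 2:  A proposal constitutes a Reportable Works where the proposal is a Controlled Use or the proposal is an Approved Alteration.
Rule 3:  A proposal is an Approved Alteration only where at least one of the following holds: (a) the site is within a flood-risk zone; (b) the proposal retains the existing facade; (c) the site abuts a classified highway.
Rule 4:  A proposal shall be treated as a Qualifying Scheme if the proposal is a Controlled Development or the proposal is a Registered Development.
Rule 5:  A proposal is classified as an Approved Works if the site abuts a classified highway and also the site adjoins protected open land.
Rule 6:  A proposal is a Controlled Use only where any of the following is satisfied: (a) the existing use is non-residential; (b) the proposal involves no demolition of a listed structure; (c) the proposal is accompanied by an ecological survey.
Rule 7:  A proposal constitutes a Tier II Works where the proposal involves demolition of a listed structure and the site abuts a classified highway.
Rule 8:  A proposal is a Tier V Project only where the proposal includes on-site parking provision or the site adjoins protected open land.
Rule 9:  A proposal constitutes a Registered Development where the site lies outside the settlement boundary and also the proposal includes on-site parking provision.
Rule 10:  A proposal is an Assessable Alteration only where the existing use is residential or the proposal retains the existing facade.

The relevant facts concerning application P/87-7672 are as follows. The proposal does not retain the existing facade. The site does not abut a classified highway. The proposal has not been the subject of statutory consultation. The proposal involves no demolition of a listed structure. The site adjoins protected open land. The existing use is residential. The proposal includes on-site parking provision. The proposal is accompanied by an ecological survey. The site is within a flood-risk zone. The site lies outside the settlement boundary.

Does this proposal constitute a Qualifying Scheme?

Under rule 6: the existing use is non-residential? no; or the proposal involves no demolition of a listed structure? yes; or the proposal is accompanied by an ecological survey? yes. So the proposal is a Controlled Use.
Under rule 3: the site is within a flood-risk zone? yes; or the proposal retains the existing facade? no; or the site abuts a classified highway? no. So the proposal is an Approved Alteration.
Under rule 2: Controlled Use (rule 6)? yes; or Approved Alteration (rule 3)? yes. So the proposal is a Reportable Works.
Under rule 5: the site abuts a classified highway? no; and the site adjoins protected open land? yes. So the proposal is not an Approved Works.
Under rule 1: Reportable Works (rule 2)? yes; the proposal has been the subject of statutory consultation? no; Approved Works (rule 5)? no — 1 of 3 hold (need ≥2) → not satisfied.
Under rule 9: the site lies outside the settlement boundary? yes; and the proposal includes on-site parking provision? yes. So the proposal is a Registered Development.
Under rule 4: Controlled Development (rule 1)? no; or Registered Development (rule 9)? yes. So the proposal is a Qualifying Scheme.

Yes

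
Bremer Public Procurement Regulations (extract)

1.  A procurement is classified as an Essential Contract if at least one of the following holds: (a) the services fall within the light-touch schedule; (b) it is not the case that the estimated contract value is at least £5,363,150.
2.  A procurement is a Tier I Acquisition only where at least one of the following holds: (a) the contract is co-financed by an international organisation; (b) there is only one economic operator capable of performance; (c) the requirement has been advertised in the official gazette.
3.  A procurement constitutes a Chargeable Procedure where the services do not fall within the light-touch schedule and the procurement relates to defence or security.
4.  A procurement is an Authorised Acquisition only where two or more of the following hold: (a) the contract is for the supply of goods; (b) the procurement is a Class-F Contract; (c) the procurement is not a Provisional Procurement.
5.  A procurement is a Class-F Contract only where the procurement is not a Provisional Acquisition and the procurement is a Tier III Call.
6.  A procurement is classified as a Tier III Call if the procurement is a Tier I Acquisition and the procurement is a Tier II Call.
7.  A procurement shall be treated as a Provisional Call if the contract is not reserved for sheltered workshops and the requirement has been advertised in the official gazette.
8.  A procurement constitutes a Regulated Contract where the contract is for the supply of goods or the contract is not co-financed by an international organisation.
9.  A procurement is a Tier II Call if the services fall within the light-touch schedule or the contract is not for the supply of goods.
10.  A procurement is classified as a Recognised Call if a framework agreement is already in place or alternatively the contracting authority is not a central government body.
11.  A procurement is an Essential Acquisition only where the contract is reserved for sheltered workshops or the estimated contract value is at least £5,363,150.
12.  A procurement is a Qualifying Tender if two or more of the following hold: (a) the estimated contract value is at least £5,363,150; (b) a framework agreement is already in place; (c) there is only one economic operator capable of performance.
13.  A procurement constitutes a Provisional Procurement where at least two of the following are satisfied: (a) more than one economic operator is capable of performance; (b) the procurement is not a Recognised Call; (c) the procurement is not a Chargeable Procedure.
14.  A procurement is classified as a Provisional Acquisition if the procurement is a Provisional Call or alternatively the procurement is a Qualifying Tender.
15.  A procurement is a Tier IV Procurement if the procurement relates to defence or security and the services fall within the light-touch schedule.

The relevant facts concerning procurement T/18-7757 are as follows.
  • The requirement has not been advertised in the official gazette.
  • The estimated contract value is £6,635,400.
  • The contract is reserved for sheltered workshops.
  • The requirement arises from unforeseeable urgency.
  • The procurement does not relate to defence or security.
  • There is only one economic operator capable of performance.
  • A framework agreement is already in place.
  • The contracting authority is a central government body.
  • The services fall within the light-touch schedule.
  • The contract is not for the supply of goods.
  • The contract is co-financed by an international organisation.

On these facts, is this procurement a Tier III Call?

paragraph 2 — Tier I Acquisition: [the contract is co-financed by an international organisation? yes] OR [there is only one economic operator capable of performance? yes] OR [the requirement has been advertised in the official gazette? no] → satisfied.
paragraph 9 — Tier II Call: [the services fall within the light-touch schedule? yes] OR [the contract is not for the supply of goods? yes] → satisfied.
paragraph 6 — Tier III Call: [Tier I Acquisition (paragraph 2)? yes] AND [Tier II Call (paragraph 9)? yes] → satisfied.

Yes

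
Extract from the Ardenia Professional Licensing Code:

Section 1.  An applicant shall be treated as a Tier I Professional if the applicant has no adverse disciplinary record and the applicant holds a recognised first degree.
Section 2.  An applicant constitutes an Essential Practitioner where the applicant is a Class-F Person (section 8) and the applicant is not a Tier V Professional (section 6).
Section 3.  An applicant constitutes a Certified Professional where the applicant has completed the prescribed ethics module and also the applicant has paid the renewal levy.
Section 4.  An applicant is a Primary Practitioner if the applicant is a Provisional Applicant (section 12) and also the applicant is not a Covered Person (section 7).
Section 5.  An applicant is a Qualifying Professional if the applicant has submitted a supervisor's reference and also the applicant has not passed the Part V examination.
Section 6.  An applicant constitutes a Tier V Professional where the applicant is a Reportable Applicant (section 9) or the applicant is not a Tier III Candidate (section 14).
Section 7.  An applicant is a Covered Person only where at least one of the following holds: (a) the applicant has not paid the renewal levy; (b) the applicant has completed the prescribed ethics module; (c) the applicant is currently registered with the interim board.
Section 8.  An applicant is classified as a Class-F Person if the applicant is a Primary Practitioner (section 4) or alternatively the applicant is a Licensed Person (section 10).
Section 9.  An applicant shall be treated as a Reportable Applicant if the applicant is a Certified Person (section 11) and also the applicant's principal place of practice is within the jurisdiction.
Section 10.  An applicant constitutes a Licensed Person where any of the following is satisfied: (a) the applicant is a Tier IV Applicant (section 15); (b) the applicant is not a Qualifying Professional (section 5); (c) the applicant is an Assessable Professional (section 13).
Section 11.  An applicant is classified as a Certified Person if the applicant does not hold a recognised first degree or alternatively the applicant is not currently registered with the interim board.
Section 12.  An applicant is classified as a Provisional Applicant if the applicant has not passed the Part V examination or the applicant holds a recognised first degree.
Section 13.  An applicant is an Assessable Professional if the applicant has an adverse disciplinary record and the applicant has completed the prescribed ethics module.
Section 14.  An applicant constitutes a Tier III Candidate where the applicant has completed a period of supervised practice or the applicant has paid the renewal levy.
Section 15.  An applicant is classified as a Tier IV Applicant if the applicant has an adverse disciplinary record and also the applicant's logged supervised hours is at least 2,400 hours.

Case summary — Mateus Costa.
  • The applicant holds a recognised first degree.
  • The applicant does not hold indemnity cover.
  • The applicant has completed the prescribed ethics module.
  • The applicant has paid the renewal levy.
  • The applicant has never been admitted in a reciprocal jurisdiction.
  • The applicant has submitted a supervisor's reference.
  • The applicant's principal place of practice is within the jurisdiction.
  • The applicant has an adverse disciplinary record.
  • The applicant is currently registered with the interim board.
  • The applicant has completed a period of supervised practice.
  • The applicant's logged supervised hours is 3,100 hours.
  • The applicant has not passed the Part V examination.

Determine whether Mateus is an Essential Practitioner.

Yes

section 12 — Provisional Applicant: [the applicant has not passed the Part V examination? yes] OR [the applicant holds a recognised first degree? yes] → satisfied.
section 7 — Covered Person: [the applicant has not paid the renewal levy? no] OR [the applicant has completed the prescribed ethics module? yes] OR [the applicant is currently registered with the interim board? yes] → satisfied.
section 4 — Primary Practitioner: [Provisional Applicant (section 12)? yes] AND [not a Covered Person (section 7)? no] → not satisfied.
section 15 — Tier IV Applicant: [the applicant has an adverse disciplinary record? yes] AND [applicant's logged supervised hours: 3,100 hours ≥ 2,400 hours? yes] → satisfied.
section 5 — Qualifying Professional: [the applicant has submitted a supervisor's reference? yes] AND [the applicant has not passed the Part V examination? yes] → satisfied.
section 13 — Assessable Professional: [the applicant has an adverse disciplinary record? yes] AND [the applicant has completed the prescribed ethics module? yes] → satisfied.
section 10 — Licensed Person: [Tier IV Applicant (section 15)? yes] OR [not a Qualifying Professional (section 5)? no] OR [Assessable Professional (section 13)? yes] → satisfied.
section 8 — Class-F Person: [Primary Practitioner (section 4)? no] OR [Licensed Person (section 10)? yes] → satisfied.
section 11 — Certified Person: [the applicant does not hold a recognised first degree? no] OR [the applicant is not currently registered with the interim board? no] → not satisfied.
section 9 — Reportable Applicant: [Certified Person (section 11)? no] AND [the applicant's principal place of practice is within the jurisdiction? yes] → not satisfied.
section 14 — Tier III Candidate: [the applicant has completed a period of supervised practice? yes] OR [the applicant has paid the renewal levy? yes] → satisfied.
section 6 — Tier V Professional: [Reportable Applicant (section 9)? no] OR [not a Tier III Candidate (section 14)? no] → not satisfied.
section 2 — Essential Practitioner: [Class-F Person (section 8)? yes] AND [not a Tier V Professional (section 6)? yes] → satisfied.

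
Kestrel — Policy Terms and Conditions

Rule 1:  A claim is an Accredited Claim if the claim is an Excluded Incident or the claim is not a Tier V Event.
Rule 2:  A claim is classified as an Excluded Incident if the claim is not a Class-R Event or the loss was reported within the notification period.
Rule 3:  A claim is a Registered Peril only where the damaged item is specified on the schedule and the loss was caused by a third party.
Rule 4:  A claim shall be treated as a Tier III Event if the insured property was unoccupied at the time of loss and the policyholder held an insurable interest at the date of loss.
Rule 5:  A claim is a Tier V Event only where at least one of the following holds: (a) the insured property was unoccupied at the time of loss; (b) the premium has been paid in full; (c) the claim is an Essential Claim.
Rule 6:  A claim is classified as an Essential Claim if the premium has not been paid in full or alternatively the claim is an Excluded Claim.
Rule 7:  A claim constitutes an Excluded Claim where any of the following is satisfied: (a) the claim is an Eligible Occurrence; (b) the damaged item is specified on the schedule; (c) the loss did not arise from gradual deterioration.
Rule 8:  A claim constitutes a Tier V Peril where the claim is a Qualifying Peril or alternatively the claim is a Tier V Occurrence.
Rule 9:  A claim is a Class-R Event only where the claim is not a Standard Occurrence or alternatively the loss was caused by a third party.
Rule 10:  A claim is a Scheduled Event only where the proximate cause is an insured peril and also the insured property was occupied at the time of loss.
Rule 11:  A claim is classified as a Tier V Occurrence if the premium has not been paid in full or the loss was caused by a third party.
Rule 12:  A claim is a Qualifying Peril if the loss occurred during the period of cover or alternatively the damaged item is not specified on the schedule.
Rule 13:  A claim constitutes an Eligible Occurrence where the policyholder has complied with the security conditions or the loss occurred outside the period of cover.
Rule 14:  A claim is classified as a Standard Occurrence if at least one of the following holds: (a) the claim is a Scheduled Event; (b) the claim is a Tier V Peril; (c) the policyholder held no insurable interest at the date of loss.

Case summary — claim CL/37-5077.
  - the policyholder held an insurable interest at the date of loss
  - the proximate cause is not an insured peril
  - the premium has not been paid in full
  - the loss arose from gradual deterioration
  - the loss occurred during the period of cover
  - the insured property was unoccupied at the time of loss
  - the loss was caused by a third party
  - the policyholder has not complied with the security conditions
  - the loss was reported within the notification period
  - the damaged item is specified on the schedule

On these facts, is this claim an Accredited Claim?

rule 10 — Scheduled Event: [the proximate cause is an insured peril? no] AND [the insured property was occupied at the time of loss? no] → not satisfied.
rule 12 — Qualifying Peril: [the loss occurred during the period of cover? yes] OR [the damaged item is not specified on the schedule? no] → satisfied.
rule 11 — Tier V Occurrence: [the premium has not been paid in full? yes] OR [the loss was caused by a third party? yes] → satisfied.
rule 8 — Tier V Peril: [Qualifying Peril (rule 12)? yes] OR [Tier V Occurrence (rule 11)? yes] → satisfied.
rule 14 — Standard Occurrence: [Scheduled Event (rule 10)? no] OR [Tier V Peril (rule 8)? yes] OR [the policyholder held no insurable interest at the date of loss? no] → satisfied.
rule 9 — Class-R Event: [not a Standard Occurrence (rule 14)? no] OR [the loss was caused by a third party? yes] → satisfied.
rule 2 — Excluded Incident: [not a Class-R Event (rule 9)? no] OR [the loss was reported within the notification period? yes] → satisfied.
rule 13 — Eligible Occurrence: [the policyholder has complied with the security conditions? no] OR [the loss occurred outside the period of cover? no] → not satisfied.
rule 7 — Excluded Claim: [Eligible Occurrence (rule 13)? no] OR [the damaged item is specified on the schedule? yes] OR [the loss did not arise from gradual deterioration? no] → satisfied.
rule 6 — Essential Claim: [the premium has not been paid in full? yes] OR [Excluded Claim (rule 7)? yes] → satisfied.
rule 5 — Tier V Event: [the insured property was unoccupied at the time of loss? yes] OR [the premium has been paid in full? no] OR [Essential Claim (rule 6)? yes] → satisfied.
rule 1 — Accredited Claim: [Excluded Incident (rule 2)? yes] OR [not a Tier V Event (rule 5)? no] → satisfied.

Yes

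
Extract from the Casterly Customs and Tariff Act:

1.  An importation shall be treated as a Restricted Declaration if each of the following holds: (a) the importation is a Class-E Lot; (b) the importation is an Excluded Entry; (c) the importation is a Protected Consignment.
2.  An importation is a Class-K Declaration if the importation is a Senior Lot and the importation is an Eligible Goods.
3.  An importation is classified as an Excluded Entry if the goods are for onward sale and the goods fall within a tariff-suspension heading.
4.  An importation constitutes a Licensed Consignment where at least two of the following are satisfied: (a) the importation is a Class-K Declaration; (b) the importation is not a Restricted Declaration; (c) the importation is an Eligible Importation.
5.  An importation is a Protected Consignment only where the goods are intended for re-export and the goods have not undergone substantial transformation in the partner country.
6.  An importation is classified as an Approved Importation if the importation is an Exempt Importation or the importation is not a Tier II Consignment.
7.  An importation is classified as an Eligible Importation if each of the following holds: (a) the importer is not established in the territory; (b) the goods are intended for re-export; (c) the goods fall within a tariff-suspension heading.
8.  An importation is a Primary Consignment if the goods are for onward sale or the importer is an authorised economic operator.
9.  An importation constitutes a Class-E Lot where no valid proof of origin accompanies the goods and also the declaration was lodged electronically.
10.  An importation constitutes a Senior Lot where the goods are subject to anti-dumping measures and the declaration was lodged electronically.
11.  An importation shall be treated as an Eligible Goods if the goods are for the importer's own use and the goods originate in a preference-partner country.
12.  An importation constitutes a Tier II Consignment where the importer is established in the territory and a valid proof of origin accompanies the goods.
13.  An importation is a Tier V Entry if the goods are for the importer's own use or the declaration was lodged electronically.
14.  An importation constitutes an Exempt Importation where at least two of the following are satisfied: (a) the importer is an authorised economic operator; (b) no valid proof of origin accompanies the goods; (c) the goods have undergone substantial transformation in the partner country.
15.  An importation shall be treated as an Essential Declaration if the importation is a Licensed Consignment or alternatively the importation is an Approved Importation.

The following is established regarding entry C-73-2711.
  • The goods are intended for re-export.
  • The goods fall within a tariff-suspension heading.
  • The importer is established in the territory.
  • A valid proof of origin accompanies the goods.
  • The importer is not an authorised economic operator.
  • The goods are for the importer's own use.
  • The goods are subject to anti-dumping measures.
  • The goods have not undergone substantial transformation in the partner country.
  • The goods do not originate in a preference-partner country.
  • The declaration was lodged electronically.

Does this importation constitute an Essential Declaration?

No

Under paragraph 10: the goods are subject to anti-dumping measures? yes; and the declaration was lodged electronically? yes. So the importation is a Senior Lot.
Under paragraph 11: the goods are for the importer's own use? yes; and the goods originate in a preference-partner country? no. So the importation is not an Eligible Goods.
Under paragraph 2: Senior Lot (paragraph 10)? yes; and Eligible Goods (paragraph 11)? no. So the importation is not a Class-K Declaration.
Under paragraph 9: no valid proof of origin accompanies the goods? no; and the declaration was lodged electronically? yes. So the importation is not a Class-E Lot.
Under paragraph 3: the goods are for onward sale? no; and the goods fall within a tariff-suspension heading? yes. So the importation is not an Excluded Entry.
Under paragraph 5: the goods are intended for re-export? yes; and the goods have not undergone substantial transformation in the partner country? yes. So the importation is a Protected Consignment.
Under paragraph 1: Class-E Lot (paragraph 9)? no; and Excluded Entry (paragraph 3)? no; and Protected Consignment (paragraph 5)? yes. So the importation is not a Restricted Declaration.
Under paragraph 7: the importer is not established in the territory? no; and the goods are intended for re-export? yes; and the goods fall within a tariff-suspension heading? yes. So the importation is not an Eligible Importation.
Under paragraph 4: Class-K Declaration (paragraph 2)? no; not a Restricted Declaration (paragraph 1)? yes; Eligible Importation (paragraph 7)? no — 1 of 3 hold (need ≥2) → not satisfied.
Under paragraph 14: the importer is an authorised economic operator? no; no valid proof of origin accompanies the goods? no; the goods have undergone substantial transformation in the partner country? no — 0 of 3 hold (need ≥2) → not satisfied.
Under paragraph 12: the importer is established in the territory? yes; and a valid proof of origin accompanies the goods? yes. So the importation is a Tier II Consignment.
Under paragraph 6: Exempt Importation (paragraph 14)? no; or not a Tier II Consignment (paragraph 12)? no. So the importation is not an Approved Importation.
Under paragraph 15: Licensed Consignment (paragraph 4)? no; or Approved Importation (paragraph 6)? no. So the importation is not an Essential Declaration.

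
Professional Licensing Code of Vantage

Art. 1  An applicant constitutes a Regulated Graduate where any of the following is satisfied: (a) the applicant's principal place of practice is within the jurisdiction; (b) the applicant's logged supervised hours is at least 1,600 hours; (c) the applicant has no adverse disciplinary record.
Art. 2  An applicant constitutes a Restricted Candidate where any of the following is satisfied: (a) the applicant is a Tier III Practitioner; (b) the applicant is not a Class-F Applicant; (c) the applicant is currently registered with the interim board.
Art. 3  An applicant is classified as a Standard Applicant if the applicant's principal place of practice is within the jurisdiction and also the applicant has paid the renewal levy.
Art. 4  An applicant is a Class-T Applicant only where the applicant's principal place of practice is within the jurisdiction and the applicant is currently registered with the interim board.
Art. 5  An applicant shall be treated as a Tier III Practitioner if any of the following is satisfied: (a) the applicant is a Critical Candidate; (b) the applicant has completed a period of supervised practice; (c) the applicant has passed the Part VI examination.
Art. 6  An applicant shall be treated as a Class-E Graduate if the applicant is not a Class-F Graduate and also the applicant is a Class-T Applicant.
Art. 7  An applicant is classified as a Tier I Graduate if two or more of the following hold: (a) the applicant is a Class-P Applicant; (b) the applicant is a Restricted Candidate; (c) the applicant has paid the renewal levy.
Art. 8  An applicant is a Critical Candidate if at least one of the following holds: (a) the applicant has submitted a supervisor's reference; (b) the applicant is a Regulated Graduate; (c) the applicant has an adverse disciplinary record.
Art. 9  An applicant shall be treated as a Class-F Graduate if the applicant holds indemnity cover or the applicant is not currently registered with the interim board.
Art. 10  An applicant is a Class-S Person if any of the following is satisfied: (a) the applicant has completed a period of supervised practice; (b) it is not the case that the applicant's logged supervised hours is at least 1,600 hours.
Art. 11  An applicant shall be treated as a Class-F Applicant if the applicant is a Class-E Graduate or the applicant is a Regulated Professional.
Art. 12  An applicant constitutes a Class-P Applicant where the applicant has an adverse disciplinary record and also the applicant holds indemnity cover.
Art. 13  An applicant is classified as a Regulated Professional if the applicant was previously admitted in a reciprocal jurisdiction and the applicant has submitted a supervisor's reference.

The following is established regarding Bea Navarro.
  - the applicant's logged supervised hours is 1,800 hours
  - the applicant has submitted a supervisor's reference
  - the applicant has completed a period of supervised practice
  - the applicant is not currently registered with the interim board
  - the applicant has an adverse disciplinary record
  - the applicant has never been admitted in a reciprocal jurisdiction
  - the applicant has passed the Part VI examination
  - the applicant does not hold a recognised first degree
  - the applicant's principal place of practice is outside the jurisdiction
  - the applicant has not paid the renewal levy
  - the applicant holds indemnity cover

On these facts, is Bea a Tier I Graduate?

article 12 — Class-P Applicant: [the applicant has an adverse disciplinary record? yes] AND [the applicant holds indemnity cover? yes] → satisfied.
article 1 — Regulated Graduate: [the applicant's principal place of practice is within the jurisdiction? no] OR [applicant's logged supervised hours: 1,800 hours ≥ 1,600 hours? yes] OR [the applicant has no adverse disciplinary record? no] → satisfied.
article 8 — Critical Candidate: [the applicant has submitted a supervisor's reference? yes] OR [Regulated Graduate (article 1)? yes] OR [the applicant has an adverse disciplinary record? yes] → satisfied.
article 5 — Tier III Practitioner: [Critical Candidate (article 8)? yes] OR [the applicant has completed a period of supervised practice? yes] OR [the applicant has passed the Part VI examination? yes] → satisfied.
article 9 — Class-F Graduate: [the applicant holds indemnity cover? yes] OR [the applicant is not currently registered with the interim board? yes] → satisfied.
article 4 — Class-T Applicant: [the applicant's principal place of practice is within the jurisdiction? no] AND [the applicant is currently registered with the interim board? no] → not satisfied.
article 6 — Class-E Graduate: [not a Class-F Graduate (article 9)? no] AND [Class-T Applicant (article 4)? no] → not satisfied.
article 13 — Regulated Professional: [the applicant was previously admitted in a reciprocal jurisdiction? no] AND [the applicant has submitted a supervisor's reference? yes] → not satisfied.
article 11 — Class-F Applicant: [Class-E Graduate (article 6)? no] OR [Regulated Professional (article 13)? no] → not satisfied.
article 2 — Restricted Candidate: [Tier III Practitioner (article 5)? yes] OR [not a Class-F Applicant (article 11)? yes] OR [the applicant is currently registered with the interim board? no] → satisfied.
article 7 — Tier I Graduate: Class-P Applicant (article 12)? yes; Restricted Candidate (article 2)? yes; the applicant has paid the renewal levy? no — 2 of 3 hold (need ≥2) → satisfied.

Yes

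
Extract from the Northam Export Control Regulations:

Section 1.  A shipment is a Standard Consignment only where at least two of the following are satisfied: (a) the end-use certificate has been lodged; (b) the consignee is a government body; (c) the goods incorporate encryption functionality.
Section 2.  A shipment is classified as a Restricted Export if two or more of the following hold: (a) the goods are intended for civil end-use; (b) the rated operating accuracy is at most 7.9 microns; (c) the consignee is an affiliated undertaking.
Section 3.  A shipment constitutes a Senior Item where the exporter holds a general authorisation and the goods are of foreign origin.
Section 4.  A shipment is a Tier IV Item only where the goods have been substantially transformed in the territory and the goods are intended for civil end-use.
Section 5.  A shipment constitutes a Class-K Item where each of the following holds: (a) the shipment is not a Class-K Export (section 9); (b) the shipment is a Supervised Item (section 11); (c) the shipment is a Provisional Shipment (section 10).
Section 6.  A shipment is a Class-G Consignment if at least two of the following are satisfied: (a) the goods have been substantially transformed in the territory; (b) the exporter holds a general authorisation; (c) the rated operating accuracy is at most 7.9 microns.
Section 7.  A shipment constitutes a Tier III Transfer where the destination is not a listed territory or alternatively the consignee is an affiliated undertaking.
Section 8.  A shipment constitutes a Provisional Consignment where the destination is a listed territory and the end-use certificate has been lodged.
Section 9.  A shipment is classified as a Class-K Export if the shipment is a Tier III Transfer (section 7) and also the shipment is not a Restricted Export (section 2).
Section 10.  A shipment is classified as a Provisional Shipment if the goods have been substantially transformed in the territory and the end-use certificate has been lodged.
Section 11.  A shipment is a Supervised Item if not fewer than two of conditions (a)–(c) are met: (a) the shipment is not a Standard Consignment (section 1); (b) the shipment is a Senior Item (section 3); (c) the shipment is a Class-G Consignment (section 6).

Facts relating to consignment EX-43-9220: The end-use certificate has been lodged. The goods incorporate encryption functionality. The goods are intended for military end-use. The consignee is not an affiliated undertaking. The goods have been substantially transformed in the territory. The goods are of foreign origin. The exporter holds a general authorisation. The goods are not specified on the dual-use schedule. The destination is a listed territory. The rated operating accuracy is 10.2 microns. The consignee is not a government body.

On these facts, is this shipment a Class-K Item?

section 7 — Tier III Transfer: [the destination is not a listed territory? no] OR [the consignee is an affiliated undertaking? no] → not satisfied.
section 2 — Restricted Export: the goods are intended for civil end-use? no; rated operating accuracy: 10.2 microns ≤ 7.9 microns? no; the consignee is an affiliated undertaking? no — 0 of 3 hold (need ≥2) → not satisfied.
section 9 — Class-K Export: [Tier III Transfer (section 7)? no] AND [not a Restricted Export (section 2)? yes] → not satisfied.
section 1 — Standard Consignment: the end-use certificate has been lodged? yes; the consignee is a government body? no; the goods incorporate encryption functionality? yes — 2 of 3 hold (need ≥2) → satisfied.
section 3 — Senior Item: [the exporter holds a general authorisation? yes] AND [the goods are of foreign origin? yes] → satisfied.
section 6 — Class-G Consignment: the goods have been substantially transformed in the territory? yes; the exporter holds a general authorisation? yes; rated operating accuracy: 10.2 microns ≤ 7.9 microns? no — 2 of 3 hold (need ≥2) → satisfied.
section 11 — Supervised Item: not a Standard Consignment (section 1)? no; Senior Item (section 3)? yes; Class-G Consignment (section 6)? yes — 2 of 3 hold (need ≥2) → satisfied.
section 10 — Provisional Shipment: [the goods have been substantially transformed in the territory? yes] AND [the end-use certificate has been lodged? yes] → satisfied.
section 5 — Class-K Item: [not a Class-K Export (section 9)? yes] AND [Supervised Item (section 11)? yes] AND [Provisional Shipment (section 10)? yes] → satisfied.

Yes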